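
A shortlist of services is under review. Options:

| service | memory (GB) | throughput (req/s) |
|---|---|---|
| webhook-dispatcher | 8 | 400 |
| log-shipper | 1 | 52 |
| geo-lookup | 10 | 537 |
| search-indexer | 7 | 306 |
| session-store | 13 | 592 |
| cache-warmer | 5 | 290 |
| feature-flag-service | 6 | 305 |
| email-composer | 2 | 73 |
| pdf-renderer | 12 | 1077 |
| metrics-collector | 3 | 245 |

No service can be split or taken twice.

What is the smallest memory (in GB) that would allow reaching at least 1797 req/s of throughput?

Need the lightest bundle worth ≥ 1797.
geo-lookup + pdf-renderer + metrics-collector: 1859 throughput at 25 GB.
Below 25 GB the best achievable stays under 1797.

25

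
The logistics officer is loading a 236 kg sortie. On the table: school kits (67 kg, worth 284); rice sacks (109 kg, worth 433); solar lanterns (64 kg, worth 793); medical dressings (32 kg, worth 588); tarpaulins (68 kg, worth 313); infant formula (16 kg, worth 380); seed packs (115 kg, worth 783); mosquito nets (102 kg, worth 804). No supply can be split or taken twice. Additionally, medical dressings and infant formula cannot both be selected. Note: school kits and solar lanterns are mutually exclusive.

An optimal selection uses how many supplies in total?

3

Best achievable people served is 2185.
For example solar lanterns + medical dressings + mosquito nets achieves it, using 198 kg.
Any selection reaching 2185 contains exactly 3 supplies.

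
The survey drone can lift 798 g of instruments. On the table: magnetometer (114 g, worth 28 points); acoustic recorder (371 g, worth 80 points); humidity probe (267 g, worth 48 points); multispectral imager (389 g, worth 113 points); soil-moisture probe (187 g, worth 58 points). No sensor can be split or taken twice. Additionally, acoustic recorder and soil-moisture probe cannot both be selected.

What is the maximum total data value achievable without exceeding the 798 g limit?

199

Best packing: magnetometer + multispectral imager + soil-moisture probe — 690 g, 199 total.
No other feasible combination exceeds 199.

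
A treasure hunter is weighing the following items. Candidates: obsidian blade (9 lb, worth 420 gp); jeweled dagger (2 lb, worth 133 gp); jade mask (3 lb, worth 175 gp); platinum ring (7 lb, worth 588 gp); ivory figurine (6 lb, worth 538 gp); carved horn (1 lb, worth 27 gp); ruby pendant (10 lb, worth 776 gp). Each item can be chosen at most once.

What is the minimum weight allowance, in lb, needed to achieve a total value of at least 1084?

Look for the lowest-weight combination reaching 1084.
platinum ring + ivory figurine reaches 1126 using 13 lb.
Below 13 lb the best achievable stays under 1084.

13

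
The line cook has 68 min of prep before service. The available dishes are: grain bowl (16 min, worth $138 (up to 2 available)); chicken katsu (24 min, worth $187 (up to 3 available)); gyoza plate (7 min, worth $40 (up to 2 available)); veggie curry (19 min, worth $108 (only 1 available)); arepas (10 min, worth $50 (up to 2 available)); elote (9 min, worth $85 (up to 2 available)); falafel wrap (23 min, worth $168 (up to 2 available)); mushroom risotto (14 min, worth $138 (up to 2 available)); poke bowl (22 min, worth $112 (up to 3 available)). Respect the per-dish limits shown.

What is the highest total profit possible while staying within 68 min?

601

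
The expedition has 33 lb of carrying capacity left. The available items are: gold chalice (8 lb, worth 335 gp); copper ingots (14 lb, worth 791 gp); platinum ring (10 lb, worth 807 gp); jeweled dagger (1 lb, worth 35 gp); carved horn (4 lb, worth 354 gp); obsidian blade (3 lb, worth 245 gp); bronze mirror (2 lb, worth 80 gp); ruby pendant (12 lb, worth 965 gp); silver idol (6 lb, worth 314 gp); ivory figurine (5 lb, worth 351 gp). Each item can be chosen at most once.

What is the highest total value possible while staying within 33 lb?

2557

Ranking by ratio (value/lb): carved horn 88.50, obsidian blade 81.67, platinum ring 80.70, ruby pendant 80.42.
A density-first pass picks platinum ring + jeweled dagger + carved horn + obsidian blade + bronze mirror + ruby pendant — 2486 at 32 lb.
The 4 lb tied up in jeweled dagger and obsidian blade is better spent on ivory figurine — total rises to 2557 (33 lb).
Runner-up platinum ring + jeweled dagger + carved horn + ruby pendant + ivory figurine tops out at 2512.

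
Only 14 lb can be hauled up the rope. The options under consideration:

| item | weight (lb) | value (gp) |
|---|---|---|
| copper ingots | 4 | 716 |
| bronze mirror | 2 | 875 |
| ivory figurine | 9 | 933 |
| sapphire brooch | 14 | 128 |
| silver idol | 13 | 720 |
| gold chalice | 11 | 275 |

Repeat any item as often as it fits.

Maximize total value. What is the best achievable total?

The ratio ordering already packs tightly: 7×bronze mirror, 14 lb, 6125.
Nothing else within 14 lb beats 6125.

6125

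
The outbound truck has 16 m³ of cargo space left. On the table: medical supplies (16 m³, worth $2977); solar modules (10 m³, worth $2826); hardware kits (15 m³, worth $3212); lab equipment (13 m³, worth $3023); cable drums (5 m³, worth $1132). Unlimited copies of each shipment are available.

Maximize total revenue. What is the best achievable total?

3958

Solar modules + cable drums uses 15 of the 16 m³ and totals 3958.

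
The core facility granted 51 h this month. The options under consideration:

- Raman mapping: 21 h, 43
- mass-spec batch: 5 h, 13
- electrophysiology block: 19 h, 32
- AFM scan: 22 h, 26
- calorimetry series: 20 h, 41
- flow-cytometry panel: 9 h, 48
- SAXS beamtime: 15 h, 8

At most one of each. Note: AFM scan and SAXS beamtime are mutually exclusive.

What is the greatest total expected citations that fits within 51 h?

Ranking by ratio (expected citations/h): flow-cytometry panel 5.33, mass-spec batch 2.60, calorimetry series 2.05.
A density-first pass picks mass-spec batch + calorimetry series + flow-cytometry panel + SAXS beamtime — 110 at 49 h.
Dropping mass-spec batch and SAXS beamtime frees 20 h; slotting in Raman mapping (21 h) lifts the total to 132 at 50 h.
No other feasible combination exceeds 132.

132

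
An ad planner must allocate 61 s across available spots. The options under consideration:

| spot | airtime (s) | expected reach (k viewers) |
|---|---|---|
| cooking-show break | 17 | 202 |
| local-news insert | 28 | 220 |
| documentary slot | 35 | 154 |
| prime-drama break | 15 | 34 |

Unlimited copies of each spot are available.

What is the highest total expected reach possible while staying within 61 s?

Taking 3×cooking-show break: 51 s used, 606 in expected reach.
Nothing else within 61 s beats 606.

606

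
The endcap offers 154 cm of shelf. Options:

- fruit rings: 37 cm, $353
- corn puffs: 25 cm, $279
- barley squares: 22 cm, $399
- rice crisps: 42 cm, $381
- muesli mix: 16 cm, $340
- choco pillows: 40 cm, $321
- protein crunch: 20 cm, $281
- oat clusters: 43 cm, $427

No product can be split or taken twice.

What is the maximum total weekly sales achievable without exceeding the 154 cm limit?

1828

The ratio heuristic lands on corn puffs + barley squares + muesli mix + protein crunch + oat clusters (1726) but leaves 28 cm idle.
Dropping corn puffs frees 25 cm; slotting in rice crisps (42 cm) lifts the total to 1828 at 143 cm.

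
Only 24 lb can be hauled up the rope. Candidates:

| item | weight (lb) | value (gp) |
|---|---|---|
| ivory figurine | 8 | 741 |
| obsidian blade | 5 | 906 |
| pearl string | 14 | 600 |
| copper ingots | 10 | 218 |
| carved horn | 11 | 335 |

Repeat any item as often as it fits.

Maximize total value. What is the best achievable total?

Taking 4×obsidian blade: 20 lb used, 3624 in value.

3624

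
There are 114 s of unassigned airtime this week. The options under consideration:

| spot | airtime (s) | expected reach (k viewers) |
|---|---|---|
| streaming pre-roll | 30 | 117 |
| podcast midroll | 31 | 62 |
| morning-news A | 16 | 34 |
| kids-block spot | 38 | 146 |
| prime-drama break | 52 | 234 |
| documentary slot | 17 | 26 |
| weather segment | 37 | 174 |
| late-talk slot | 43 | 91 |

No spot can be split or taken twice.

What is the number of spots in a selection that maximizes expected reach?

3

Optimal total is 442.
For example morning-news A + prime-drama break + weather segment achieves it, using 105 s.
Any selection reaching 442 contains exactly 3 spots.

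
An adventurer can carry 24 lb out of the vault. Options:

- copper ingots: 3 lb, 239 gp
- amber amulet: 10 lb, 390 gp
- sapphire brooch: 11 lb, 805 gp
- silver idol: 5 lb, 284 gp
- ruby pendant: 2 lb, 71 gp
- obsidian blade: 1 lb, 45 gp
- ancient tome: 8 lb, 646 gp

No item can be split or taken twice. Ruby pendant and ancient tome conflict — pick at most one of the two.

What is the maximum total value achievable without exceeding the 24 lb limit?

1735

Density check — ancient tome 80.75, copper ingots 79.67, sapphire brooch 73.18 are the best per lb.
Taking sapphire brooch + silver idol + ancient tome: 24 lb used, 1735 in value.
Copper ingots + sapphire brooch + obsidian blade + ancient tome (23 lb) also reaches 1735 — a tie, but nothing goes higher.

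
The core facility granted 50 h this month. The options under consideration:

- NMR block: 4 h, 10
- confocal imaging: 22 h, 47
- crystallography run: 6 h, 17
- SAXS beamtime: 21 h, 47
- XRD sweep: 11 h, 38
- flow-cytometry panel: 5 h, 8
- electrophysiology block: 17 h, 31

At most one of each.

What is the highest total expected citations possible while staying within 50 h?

120

Density check — XRD sweep 3.45, crystallography run 2.83, NMR block 2.50 are the best per h.
Best packing: NMR block + confocal imaging + crystallography run + XRD sweep + flow-cytometry panel — 48 h, 120 total.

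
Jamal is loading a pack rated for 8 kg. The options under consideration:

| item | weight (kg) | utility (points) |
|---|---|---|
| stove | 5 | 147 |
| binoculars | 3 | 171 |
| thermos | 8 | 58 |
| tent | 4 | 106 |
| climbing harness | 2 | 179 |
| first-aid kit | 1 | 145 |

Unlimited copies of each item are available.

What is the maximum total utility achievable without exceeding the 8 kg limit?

Ranking by ratio (utility/kg): first-aid kit 145.00, climbing harness 89.50, binoculars 57.00, stove 29.40.
8×first-aid kit uses 8 of the 8 kg and totals 1160.
Every other selection either busts 8 kg or fails to beat 1160.

1160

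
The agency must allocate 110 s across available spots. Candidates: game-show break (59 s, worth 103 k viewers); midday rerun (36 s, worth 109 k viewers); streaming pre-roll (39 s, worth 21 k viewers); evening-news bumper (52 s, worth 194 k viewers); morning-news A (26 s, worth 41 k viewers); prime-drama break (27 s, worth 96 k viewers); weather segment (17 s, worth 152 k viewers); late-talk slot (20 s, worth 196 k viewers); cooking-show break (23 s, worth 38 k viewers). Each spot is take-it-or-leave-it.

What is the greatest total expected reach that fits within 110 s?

553

Taking the top-ratio spots first gives evening-news bumper + weather segment + late-talk slot for 542 (89 s).
The 52 s tied up in evening-news bumper is better spent on midday rerun + prime-drama break — total rises to 553 (100 s).
An exhaustive check of the 512 subsets confirms 553.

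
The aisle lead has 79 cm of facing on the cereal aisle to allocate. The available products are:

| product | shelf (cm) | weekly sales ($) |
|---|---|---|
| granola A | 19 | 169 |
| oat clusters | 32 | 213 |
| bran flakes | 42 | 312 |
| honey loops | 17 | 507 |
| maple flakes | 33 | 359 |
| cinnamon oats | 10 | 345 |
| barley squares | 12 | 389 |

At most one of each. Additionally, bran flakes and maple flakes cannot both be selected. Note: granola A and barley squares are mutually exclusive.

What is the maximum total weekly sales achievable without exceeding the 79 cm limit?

1600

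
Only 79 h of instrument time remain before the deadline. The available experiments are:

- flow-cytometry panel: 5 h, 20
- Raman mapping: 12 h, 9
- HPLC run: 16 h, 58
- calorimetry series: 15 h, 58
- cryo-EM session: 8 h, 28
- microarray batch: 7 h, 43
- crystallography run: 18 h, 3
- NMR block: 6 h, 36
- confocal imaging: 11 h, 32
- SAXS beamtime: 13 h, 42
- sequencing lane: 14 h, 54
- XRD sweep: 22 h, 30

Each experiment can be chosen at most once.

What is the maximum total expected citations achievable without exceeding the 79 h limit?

319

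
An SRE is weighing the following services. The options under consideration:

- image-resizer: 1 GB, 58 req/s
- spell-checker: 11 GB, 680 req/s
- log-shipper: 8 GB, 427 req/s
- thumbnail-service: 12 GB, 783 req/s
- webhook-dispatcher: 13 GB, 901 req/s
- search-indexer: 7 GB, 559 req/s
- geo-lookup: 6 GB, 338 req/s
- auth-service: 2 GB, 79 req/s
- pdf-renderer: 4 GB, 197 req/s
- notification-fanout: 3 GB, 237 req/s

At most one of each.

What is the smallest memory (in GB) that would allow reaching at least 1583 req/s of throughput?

23

Need the lightest bundle worth ≥ 1583.
image-resizer + webhook-dispatcher + search-indexer + auth-service: 1597 throughput at 23 GB.
No combination under 23 GB hits 1583.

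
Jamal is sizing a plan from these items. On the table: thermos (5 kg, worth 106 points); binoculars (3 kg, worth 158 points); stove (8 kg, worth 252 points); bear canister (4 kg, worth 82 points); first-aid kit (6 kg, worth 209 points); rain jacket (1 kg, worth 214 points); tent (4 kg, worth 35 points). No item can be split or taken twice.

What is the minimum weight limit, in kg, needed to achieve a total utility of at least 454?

8

Look for the lowest-weight combination reaching 454.
binoculars + bear canister + rain jacket: 454 utility at 8 kg.
No combination under 8 kg hits 454.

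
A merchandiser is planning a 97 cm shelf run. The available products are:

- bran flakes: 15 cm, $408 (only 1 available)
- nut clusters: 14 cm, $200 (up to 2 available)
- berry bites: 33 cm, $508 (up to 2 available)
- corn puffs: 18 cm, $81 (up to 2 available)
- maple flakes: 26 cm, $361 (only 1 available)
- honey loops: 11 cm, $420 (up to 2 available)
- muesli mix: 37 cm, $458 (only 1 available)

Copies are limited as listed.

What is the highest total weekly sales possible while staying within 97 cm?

Density check — honey loops 38.18, bran flakes 27.20, berry bites 15.39, nut clusters 14.29 are the best per cm.
Greedy by ratio would take bran flakes + nut clusters + berry bites + 2×honey loops: 84 cm used, total 1956.
Dropping nut clusters frees 14 cm; slotting in maple flakes (26 cm) lifts the total to 2117 at 96 cm.

2117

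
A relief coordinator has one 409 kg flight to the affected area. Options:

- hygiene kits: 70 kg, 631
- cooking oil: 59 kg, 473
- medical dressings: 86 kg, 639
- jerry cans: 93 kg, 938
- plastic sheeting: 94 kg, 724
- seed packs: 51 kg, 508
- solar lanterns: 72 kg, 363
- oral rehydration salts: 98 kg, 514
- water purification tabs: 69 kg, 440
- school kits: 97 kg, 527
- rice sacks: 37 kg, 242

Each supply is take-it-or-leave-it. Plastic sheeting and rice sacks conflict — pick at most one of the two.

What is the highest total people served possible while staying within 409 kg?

3440

Best packing: hygiene kits + medical dressings + jerry cans + plastic sheeting + seed packs — 394 kg, 3440 total.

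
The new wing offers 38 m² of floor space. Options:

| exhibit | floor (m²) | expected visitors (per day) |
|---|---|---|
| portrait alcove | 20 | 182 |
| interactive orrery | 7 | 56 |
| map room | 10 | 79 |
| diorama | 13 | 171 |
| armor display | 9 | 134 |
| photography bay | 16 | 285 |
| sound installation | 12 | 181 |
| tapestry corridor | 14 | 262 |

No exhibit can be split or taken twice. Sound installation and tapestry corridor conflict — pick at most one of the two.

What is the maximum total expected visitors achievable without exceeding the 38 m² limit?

Best packing: interactive orrery + photography bay + tapestry corridor — 37 m², 603 total.
The closest alternative, armor display + photography bay + sound installation, reaches only 600.

603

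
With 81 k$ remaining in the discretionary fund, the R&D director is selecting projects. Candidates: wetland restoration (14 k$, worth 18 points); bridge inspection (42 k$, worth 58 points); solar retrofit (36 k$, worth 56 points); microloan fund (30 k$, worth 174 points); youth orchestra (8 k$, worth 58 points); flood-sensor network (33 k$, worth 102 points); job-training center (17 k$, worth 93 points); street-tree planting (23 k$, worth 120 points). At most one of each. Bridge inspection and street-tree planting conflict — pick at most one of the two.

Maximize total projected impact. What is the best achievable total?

The ratio ordering already packs tightly: microloan fund + youth orchestra + job-training center + street-tree planting, 78 k$, 445.
No other feasible combination exceeds 445.

445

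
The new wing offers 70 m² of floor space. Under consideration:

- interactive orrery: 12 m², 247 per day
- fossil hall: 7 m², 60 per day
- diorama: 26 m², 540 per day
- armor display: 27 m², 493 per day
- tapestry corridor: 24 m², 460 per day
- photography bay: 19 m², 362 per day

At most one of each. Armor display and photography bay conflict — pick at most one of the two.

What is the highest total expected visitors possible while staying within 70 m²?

Taking the top-ratio exhibits first gives interactive orrery + fossil hall + diorama + tapestry corridor for 1307 (69 m²).
Dropping interactive orrery and fossil hall frees 19 m²; slotting in photography bay (19 m²) lifts the total to 1362 at 69 m².

1362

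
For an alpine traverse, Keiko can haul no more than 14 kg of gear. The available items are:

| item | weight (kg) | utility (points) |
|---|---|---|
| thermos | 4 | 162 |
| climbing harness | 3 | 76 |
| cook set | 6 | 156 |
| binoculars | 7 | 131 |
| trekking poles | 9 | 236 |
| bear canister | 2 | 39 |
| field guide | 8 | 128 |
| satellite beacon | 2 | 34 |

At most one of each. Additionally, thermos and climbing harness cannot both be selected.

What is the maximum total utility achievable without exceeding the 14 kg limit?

398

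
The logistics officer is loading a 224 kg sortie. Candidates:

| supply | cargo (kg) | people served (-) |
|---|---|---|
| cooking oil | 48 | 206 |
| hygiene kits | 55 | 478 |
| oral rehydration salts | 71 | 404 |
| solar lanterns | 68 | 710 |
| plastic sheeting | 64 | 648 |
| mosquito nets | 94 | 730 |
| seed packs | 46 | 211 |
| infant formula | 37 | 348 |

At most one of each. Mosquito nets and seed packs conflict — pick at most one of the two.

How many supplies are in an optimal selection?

4

Best achievable people served is 2184.
hygiene kits + solar lanterns + plastic sheeting + infant formula hits 2184 at 224 kg.
Every optimal selection uses 4 supplies.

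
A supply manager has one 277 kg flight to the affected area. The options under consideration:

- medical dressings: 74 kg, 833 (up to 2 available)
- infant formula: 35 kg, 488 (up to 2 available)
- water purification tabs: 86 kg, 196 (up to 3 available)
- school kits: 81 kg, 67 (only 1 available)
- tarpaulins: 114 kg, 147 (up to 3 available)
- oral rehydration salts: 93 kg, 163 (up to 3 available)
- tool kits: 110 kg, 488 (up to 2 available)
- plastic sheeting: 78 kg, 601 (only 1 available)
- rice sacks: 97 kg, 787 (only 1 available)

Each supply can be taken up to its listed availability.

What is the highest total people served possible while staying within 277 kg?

By people served per kg: infant formula 13.94, medical dressings 11.26, rice sacks 8.11, plastic sheeting 7.71 lead.
Greedy by ratio would take 2×medical dressings + 2×infant formula: 218 kg used, total 2642.
Dropping infant formula frees 35 kg; slotting in plastic sheeting (78 kg) lifts the total to 2755 at 261 kg.
That's the maximum — no swap from here does better than 2755.

2755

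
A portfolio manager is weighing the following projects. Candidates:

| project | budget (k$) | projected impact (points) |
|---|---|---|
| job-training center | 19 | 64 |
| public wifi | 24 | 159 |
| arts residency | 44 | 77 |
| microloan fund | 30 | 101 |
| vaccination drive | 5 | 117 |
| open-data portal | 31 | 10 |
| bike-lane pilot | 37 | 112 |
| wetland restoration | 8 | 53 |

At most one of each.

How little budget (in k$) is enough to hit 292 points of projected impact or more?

37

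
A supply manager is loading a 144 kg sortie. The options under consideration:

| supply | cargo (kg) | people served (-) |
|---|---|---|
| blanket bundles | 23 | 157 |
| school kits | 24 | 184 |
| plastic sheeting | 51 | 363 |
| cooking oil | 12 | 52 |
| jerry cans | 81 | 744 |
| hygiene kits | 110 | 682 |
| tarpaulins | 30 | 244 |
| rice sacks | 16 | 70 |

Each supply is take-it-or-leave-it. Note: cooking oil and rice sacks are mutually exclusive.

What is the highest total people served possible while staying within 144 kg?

Ranking by ratio (people served/kg): jerry cans 9.19, tarpaulins 8.13, school kits 7.67.
Taking school kits + jerry cans + tarpaulins: 135 kg used, 1172 in people served.
Runner-up plastic sheeting + cooking oil + jerry cans tops out at 1159.

1172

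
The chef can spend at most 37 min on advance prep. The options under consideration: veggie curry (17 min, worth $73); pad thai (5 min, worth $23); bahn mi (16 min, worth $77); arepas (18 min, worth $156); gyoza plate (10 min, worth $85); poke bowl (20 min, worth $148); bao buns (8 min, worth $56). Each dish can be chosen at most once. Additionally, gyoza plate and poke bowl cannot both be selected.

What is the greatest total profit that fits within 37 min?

297

Arepas + gyoza plate + bao buns uses 36 of the 37 min and totals 297.
Nothing else feasible within 37 min beats 297.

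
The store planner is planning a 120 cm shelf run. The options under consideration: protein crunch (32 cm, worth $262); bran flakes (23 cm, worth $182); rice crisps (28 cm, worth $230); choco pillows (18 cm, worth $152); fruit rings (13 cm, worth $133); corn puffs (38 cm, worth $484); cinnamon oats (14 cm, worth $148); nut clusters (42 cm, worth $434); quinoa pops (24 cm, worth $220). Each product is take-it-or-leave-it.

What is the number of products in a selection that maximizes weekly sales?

Best achievable weekly sales is 1286.
For example corn puffs + cinnamon oats + nut clusters + quinoa pops achieves it, using 118 cm.
Any selection reaching 1286 contains exactly 4 products.

4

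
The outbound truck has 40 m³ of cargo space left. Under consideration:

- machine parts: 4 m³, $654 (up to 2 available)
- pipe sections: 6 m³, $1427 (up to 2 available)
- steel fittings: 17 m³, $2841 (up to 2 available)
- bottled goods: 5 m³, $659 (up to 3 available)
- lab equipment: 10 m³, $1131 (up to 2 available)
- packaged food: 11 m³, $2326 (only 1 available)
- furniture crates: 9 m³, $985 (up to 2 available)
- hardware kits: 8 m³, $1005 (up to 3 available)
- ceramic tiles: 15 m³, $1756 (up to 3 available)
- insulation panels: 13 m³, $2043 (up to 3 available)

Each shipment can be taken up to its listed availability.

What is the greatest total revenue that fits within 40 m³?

The ratio ordering already packs tightly: 2×pipe sections + steel fittings + packaged food, 40 m³, 8021.

8021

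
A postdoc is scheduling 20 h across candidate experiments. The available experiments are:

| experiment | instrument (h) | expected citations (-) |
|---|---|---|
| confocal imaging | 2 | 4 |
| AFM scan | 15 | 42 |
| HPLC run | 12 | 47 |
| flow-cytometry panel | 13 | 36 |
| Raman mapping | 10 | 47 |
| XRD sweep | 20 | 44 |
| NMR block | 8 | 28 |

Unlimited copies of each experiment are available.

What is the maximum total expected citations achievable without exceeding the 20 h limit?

94

Taking 2×Raman mapping: 20 h used, 94 in expected citations.
Every other selection either busts 20 h or fails to beat 94.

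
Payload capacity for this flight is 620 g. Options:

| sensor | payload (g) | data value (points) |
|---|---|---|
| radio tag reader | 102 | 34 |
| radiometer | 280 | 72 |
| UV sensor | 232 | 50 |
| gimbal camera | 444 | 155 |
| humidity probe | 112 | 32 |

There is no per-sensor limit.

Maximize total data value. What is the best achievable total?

204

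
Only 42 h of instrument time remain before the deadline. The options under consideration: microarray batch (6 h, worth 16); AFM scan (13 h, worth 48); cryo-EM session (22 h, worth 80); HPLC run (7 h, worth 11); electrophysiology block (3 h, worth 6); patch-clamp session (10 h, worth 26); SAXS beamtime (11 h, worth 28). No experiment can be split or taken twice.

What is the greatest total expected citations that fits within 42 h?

Taking microarray batch + AFM scan + cryo-EM session: 41 h used, 144 in expected citations.

144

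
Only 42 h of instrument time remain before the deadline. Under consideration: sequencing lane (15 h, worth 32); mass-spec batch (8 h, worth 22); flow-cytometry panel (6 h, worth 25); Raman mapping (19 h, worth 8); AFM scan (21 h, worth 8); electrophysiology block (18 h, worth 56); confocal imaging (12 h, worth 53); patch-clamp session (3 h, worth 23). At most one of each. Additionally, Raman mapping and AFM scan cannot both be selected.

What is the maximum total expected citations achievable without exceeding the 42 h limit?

157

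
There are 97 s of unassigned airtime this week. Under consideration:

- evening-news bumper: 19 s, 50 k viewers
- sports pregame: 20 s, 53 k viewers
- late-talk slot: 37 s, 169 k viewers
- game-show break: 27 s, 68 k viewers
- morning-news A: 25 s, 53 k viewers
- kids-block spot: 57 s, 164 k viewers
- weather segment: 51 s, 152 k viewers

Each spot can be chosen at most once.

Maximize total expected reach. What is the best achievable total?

Taking the top-ratio spots first gives late-talk slot + weather segment for 321 (88 s).
Replace weather segment with kids-block spot: the trade gains 12 net, giving 333 at 94 s.
Next best is late-talk slot + weather segment at 321 (88 s) — short by 12.

333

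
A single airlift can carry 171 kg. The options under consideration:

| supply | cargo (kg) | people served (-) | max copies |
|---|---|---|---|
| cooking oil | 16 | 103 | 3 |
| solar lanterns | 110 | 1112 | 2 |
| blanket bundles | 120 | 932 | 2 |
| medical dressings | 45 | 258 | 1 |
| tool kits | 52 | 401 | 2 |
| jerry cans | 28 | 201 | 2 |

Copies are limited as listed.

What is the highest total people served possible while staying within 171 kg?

1519

Density check — solar lanterns 10.11, blanket bundles 7.77, tool kits 7.71 are the best per kg.
A density-first pass picks solar lanterns + tool kits — 1513 at 162 kg.
The 52 kg tied up in tool kits is better spent on 2×cooking oil + jerry cans — total rises to 1519 (170 kg).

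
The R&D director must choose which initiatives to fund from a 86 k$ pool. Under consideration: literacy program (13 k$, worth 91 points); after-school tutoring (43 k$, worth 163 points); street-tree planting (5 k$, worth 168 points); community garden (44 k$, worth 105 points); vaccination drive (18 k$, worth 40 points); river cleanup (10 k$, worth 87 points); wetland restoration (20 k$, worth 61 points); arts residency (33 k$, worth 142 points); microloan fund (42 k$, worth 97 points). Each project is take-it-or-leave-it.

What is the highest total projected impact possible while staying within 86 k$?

549

Literacy program + street-tree planting + river cleanup + wetland restoration + arts residency uses 81 of the 86 k$ and totals 549.
Every other selection either busts 86 k$ or fails to beat 549.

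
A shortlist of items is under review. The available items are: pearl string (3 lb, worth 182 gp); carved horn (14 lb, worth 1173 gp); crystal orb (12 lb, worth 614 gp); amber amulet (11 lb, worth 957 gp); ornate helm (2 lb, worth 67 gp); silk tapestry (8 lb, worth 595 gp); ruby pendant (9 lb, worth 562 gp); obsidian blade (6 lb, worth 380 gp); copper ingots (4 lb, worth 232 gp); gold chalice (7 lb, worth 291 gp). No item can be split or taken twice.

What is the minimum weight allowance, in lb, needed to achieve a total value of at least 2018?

25

Minimise lb subject to total value ≥ 2018.
Taking carved horn + amber amulet gives 2130 (≥ 2018) for 25 lb.
Below 25 lb the best achievable stays under 2018.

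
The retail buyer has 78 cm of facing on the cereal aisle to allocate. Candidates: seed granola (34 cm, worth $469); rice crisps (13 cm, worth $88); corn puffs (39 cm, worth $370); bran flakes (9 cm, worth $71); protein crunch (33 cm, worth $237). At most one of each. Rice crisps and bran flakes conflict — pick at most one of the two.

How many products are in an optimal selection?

2

The maximum weekly sales within 78 cm is 839.
One optimal bundle: seed granola + corn puffs (73 cm).
All optima have 2 products.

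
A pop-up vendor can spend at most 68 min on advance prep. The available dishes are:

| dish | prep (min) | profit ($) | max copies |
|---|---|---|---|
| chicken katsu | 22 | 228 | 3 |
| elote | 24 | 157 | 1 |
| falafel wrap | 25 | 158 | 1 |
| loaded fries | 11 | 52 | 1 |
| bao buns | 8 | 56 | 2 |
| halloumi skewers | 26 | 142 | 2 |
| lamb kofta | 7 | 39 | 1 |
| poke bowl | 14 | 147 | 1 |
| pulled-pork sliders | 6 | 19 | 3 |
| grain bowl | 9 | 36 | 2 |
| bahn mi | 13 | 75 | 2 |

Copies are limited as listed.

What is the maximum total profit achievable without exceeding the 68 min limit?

684

The ratio heuristic lands on 2×chicken katsu + bao buns + poke bowl (659) but leaves 2 min idle.
Replace bao buns and poke bowl with chicken katsu: the trade gains 25 net, giving 684 at 66 min.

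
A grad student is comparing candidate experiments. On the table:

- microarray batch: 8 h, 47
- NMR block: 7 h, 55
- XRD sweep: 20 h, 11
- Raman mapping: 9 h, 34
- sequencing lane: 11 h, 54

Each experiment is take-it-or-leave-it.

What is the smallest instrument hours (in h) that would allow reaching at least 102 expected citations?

Look for the lowest-instrument combination reaching 102.
Taking microarray batch + NMR block gives 102 (≥ 102) for 15 h.
No combination under 15 h hits 102.

15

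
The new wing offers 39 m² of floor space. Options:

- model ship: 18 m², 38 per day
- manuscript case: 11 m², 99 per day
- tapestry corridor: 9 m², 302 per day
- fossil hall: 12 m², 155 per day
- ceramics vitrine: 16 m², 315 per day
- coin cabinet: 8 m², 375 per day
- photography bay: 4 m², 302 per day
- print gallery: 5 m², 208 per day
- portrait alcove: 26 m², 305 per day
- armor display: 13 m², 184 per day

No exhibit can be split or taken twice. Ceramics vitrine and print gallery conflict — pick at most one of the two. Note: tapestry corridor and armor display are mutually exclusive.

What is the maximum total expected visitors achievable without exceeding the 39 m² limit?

Density check — photography bay 75.50, coin cabinet 46.88, print gallery 41.60 are the best per m².
Tapestry corridor + fossil hall + coin cabinet + photography bay + print gallery uses 38 of the 39 m² and totals 1342.
The closest alternative, tapestry corridor + ceramics vitrine + coin cabinet + photography bay, reaches only 1294.

1342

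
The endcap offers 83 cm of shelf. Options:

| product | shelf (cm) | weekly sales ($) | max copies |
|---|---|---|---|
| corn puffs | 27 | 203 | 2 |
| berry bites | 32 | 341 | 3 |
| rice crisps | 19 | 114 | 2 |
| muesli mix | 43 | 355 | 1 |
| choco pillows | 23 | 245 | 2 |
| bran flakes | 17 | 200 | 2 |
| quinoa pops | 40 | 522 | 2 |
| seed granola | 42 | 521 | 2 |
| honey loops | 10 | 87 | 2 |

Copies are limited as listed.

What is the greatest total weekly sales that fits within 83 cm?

1044

The ratio ordering already packs tightly: 2×quinoa pops, 80 cm, 1044.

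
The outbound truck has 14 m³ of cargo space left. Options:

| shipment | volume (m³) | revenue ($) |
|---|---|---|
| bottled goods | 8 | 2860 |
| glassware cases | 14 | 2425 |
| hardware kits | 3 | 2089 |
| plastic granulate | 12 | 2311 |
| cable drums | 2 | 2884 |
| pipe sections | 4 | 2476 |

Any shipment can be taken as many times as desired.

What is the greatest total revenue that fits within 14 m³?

Ranking by ratio (revenue/m³): cable drums 1442.00, hardware kits 696.33, pipe sections 619.00, bottled goods 357.50.
Best packing: 7×cable drums — 14 m³, 20188 total.
Nothing else within 14 m³ beats 20188.

20188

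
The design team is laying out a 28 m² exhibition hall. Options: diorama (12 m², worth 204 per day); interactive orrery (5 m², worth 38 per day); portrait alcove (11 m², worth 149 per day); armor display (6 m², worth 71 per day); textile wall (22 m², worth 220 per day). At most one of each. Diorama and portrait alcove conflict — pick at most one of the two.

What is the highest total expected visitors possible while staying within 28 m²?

313

Taking diorama + interactive orrery + armor display: 23 m² used, 313 in expected visitors.
Next best is armor display + textile wall at 291 (28 m²) — short by 22.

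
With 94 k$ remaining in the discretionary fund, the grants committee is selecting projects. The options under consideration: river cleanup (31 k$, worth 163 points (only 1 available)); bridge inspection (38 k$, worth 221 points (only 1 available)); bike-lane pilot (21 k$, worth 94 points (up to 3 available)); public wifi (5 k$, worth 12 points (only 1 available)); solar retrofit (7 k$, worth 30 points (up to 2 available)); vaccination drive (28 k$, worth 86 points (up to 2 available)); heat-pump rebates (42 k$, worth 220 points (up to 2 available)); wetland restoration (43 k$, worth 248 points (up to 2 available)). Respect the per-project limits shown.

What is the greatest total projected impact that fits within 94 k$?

526

Density check — bridge inspection 5.82, wetland restoration 5.77, river cleanup 5.26 are the best per k$.
A density-first pass picks bridge inspection + public wifi + solar retrofit + wetland restoration — 511 at 93 k$.
Replace bridge inspection and public wifi with wetland restoration: the trade gains 15 net, giving 526 at 93 k$.
Every other selection either busts 94 k$ or exceeds an availability limit or fails to beat 526.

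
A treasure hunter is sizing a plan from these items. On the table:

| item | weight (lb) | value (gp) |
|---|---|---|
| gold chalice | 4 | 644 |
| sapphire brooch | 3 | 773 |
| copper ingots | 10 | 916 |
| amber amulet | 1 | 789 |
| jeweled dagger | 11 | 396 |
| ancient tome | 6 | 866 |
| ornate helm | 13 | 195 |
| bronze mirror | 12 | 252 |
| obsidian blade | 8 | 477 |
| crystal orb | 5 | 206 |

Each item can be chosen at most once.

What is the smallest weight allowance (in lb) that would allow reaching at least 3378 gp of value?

22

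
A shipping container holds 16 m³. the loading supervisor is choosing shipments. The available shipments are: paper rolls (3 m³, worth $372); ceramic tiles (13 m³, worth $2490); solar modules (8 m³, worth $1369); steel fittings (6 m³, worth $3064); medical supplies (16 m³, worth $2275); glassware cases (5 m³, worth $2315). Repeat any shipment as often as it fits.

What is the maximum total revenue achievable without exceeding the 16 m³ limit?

7694

The ratio heuristic lands on paper rolls + 2×steel fittings (6500) but leaves 1 m³ idle.
Replace paper rolls and steel fittings with 2×glassware cases: the trade gains 1194 net, giving 7694 at 16 m³.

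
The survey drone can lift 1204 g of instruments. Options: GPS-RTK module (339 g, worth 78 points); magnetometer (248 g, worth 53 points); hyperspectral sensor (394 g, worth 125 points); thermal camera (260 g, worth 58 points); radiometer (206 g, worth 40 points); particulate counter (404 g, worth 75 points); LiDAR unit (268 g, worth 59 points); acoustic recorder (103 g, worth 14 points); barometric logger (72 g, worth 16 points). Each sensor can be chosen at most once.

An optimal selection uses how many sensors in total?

Optimal total is 301.
One optimal bundle: GPS-RTK module + hyperspectral sensor + thermal camera + radiometer (1199 g).
Any selection reaching 301 contains exactly 4 sensors.

4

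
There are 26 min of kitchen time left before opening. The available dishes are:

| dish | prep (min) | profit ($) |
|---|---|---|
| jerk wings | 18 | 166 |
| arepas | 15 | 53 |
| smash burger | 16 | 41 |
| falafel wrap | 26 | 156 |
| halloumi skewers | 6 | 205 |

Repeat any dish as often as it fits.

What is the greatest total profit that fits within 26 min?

By profit per min: halloumi skewers 34.17, jerk wings 9.22, falafel wrap 6.00, arepas 3.53 lead.
The ratio ordering already packs tightly: 4×halloumi skewers, 24 min, 820.
Every other selection either busts 26 min or fails to beat 820.

820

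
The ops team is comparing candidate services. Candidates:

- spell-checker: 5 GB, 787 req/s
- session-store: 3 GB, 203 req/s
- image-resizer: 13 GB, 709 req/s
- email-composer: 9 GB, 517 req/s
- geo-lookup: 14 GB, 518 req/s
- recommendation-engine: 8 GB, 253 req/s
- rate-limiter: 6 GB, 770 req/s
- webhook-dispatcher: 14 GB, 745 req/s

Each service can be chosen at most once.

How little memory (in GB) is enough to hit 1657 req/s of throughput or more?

14

Look for the lowest-memory combination reaching 1657.
spell-checker + session-store + rate-limiter reaches 1760 using 14 GB.
Below 14 GB the best achievable stays under 1657.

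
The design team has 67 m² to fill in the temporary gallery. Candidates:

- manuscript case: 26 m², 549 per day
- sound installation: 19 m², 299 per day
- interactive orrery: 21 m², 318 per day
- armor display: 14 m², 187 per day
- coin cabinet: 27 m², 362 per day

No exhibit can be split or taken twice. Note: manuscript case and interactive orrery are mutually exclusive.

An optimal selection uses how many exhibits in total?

Optimal total is 1098.
One optimal bundle: manuscript case + armor display + coin cabinet (67 m²).
Any selection reaching 1098 contains exactly 3 exhibits.

3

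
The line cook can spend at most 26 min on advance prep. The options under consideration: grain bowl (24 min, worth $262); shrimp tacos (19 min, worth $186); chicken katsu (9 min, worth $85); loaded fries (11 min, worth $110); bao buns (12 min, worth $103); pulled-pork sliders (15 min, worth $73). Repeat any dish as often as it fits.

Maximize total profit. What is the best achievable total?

262

By profit per min: grain bowl 10.92, loaded fries 10.00, shrimp tacos 9.79 lead.
Grain bowl uses 24 of the 26 min and totals 262.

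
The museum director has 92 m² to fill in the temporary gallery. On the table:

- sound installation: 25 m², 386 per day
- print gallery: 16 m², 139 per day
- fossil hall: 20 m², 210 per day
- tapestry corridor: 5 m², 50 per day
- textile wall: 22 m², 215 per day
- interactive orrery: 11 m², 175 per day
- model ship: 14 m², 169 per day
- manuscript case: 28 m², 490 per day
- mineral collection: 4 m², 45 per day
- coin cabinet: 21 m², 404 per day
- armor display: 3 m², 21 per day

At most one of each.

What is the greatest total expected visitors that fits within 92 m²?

The ratio ordering already packs tightly: sound installation + interactive orrery + manuscript case + mineral collection + coin cabinet + armor display, 92 m², 1521.

1521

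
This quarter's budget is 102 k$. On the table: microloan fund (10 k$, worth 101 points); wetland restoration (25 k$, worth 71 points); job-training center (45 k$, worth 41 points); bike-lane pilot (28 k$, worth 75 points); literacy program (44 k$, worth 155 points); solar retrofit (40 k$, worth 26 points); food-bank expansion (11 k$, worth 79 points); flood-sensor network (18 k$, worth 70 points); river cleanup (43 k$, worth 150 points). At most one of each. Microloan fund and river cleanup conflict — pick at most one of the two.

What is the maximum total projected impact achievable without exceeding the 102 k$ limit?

410

A density-first pass picks microloan fund + literacy program + food-bank expansion + flood-sensor network — 405 at 83 k$.
Replace flood-sensor network with bike-lane pilot: the trade gains 5 net, giving 410 at 93 k$.
That's the maximum — no feasible swap from here does better than 410.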